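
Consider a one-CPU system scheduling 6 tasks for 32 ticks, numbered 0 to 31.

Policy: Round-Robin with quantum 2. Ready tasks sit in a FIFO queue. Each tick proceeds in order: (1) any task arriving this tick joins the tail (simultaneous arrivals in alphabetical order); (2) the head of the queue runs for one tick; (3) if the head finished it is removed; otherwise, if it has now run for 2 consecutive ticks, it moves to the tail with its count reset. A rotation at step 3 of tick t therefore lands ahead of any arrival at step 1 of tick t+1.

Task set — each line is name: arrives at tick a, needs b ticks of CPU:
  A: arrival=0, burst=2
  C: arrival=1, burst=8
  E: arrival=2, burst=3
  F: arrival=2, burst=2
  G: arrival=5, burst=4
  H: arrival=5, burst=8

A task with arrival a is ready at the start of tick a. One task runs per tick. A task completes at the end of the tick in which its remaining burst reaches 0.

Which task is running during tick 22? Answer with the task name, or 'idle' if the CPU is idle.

running at tick 22 = C

t=0: queue=[A] q_used=0 → run A
t=1: queue=[A,C] q_used=1 → run A
t=2: queue=[C,E,F] q_used=0 → run C
t=3: queue=[C,E,F] q_used=1 → run C
t=4: queue=[E,F,C] q_used=0 → run E
t=5: queue=[E,F,C,G,H] q_used=1 → run E
t=6: queue=[F,C,G,H,E] q_used=0 → run F
t=7: queue=[F,C,G,H,E] q_used=1 → run F
t=8: queue=[C,G,H,E] q_used=0 → run C
t=9: queue=[C,G,H,E] q_used=1 → run C
t=10: queue=[G,H,E,C] q_used=0 → run G
t=11: queue=[G,H,E,C] q_used=1 → run G
t=12: queue=[H,E,C,G] q_used=0 → run H
t=13: queue=[H,E,C,G] q_used=1 → run H
t=14: queue=[E,C,G,H] q_used=0 → run E
t=15: queue=[C,G,H] q_used=0 → run C
t=16: queue=[C,G,H] q_used=1 → run C
t=17: queue=[G,H,C] q_used=0 → run G
t=18: queue=[G,H,C] q_used=1 → run G
t=19: queue=[H,C] q_used=0 → run H
t=20: queue=[H,C] q_used=1 → run H
t=21: queue=[C,H] q_used=0 → run C
t=22: queue=[C,H] q_used=1 → run C
t=23: queue=[H] q_used=0 → run H
t=24: queue=[H] q_used=1 → run H
t=25: queue=[H] q_used=0 → run H
t=26: queue=[H] q_used=1 → run H
t=27: (idle)
t=28: (idle)
t=29: (idle)
t=30: (idle)
t=31: (idle)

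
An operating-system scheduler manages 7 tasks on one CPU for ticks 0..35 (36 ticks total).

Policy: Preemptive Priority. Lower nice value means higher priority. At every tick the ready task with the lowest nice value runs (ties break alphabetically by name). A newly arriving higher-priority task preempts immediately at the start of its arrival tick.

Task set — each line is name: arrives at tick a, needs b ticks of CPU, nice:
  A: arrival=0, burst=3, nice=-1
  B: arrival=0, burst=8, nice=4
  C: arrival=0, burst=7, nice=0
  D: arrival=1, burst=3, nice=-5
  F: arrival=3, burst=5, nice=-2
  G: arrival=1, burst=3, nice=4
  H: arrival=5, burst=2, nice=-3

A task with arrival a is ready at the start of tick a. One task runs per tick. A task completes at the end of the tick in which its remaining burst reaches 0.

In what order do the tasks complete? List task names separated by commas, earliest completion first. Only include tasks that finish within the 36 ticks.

t=0: ready={A,B,C} → run A
t=1: ready={A,B,C,D,G} → run D
t=2: ready={A,B,C,D,G} → run D
t=3: ready={A,B,C,D,F,G} → run D
t=4: ready={A,B,C,F,G} → run F
t=5: ready={A,B,C,F,G,H} → run H
t=6: ready={A,B,C,F,G,H} → run H
t=7: ready={A,B,C,F,G} → run F
t=8: ready={A,B,C,F,G} → run F
t=9: ready={A,B,C,F,G} → run F
t=10: ready={A,B,C,F,G} → run F
t=11: ready={A,B,C,G} → run A
t=12: ready={A,B,C,G} → run A
t=13: ready={B,C,G} → run C
t=14: ready={B,C,G} → run C
t=15: ready={B,C,G} → run C
t=16: ready={B,C,G} → run C
t=17: ready={B,C,G} → run C
t=18: ready={B,C,G} → run C
t=19: ready={B,C,G} → run C
t=20: ready={B,G} → run B
t=21: ready={B,G} → run B
t=22: ready={B,G} → run B
t=23: ready={B,G} → run B
t=24: ready={B,G} → run B
t=25: ready={B,G} → run B
t=26: ready={B,G} → run B
t=27: ready={B,G} → run B
t=28: ready={G} → run G
t=29: ready={G} → run G
t=30: ready={G} → run G
t=31: (idle)
t=32: (idle)
t=33: (idle)
t=34: (idle)
t=35: (idle)

completion order = D, H, F, A, C, B, G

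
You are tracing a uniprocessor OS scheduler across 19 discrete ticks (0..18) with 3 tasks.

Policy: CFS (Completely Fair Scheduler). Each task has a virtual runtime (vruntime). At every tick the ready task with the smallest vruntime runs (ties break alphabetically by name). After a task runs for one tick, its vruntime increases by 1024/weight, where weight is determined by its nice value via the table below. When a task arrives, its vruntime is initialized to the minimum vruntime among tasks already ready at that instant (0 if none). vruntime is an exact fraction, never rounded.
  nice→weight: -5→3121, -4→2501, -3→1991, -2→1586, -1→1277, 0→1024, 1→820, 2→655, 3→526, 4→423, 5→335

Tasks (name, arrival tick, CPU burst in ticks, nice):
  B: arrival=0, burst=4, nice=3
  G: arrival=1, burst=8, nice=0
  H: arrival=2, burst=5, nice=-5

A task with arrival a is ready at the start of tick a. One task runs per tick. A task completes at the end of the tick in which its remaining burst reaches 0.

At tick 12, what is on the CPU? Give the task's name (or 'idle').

t=0: vr[B=0] → run B
t=1: vr[B=512/263 G=512/263] → run B
t=2: vr[B=1024/263 G=512/263 H=512/263] → run G
t=3: vr[B=1024/263 G=775/263 H=512/263] → run H
t=4: vr[B=1024/263 G=775/263 H=1867264/820823] → run H
t=5: vr[B=1024/263 G=775/263 H=2136576/820823] → run H
t=6: vr[B=1024/263 G=775/263 H=2405888/820823] → run H
t=7: vr[B=1024/263 G=775/263 H=2675200/820823] → run G
t=8: vr[B=1024/263 G=1038/263 H=2675200/820823] → run H
t=9: vr[B=1024/263 G=1038/263] → run B
t=10: vr[B=1536/263 G=1038/263] → run G
t=11: vr[B=1536/263 G=1301/263] → run G
t=12: vr[B=1536/263 G=1564/263] → run B
t=13: vr[G=1564/263] → run G
t=14: vr[G=1827/263] → run G
t=15: vr[G=2090/263] → run G
t=16: vr[G=2353/263] → run G
t=17: (idle)
t=18: (idle)

running at tick 12 = B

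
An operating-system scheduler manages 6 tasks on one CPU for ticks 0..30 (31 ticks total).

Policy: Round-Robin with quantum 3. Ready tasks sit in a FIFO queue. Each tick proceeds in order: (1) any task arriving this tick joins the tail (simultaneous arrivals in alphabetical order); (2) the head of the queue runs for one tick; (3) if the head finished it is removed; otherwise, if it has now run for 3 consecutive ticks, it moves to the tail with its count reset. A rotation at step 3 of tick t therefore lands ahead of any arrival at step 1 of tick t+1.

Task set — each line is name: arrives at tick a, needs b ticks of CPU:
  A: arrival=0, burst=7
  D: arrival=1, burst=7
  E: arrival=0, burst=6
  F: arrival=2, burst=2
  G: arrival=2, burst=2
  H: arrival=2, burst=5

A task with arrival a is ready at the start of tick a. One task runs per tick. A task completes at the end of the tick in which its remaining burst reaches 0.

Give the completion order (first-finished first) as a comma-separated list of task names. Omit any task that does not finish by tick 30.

completion order = F, G, E, H, A, D

t=0: queue=[A,E] q_used=0 → run A
t=1: queue=[A,E,D] q_used=1 → run A
t=2: queue=[A,E,D,F,G,H] q_used=2 → run A
t=3: queue=[E,D,F,G,H,A] q_used=0 → run E
t=4: queue=[E,D,F,G,H,A] q_used=1 → run E
t=5: queue=[E,D,F,G,H,A] q_used=2 → run E
t=6: queue=[D,F,G,H,A,E] q_used=0 → run D
t=7: queue=[D,F,G,H,A,E] q_used=1 → run D
t=8: queue=[D,F,G,H,A,E] q_used=2 → run D
t=9: queue=[F,G,H,A,E,D] q_used=0 → run F
t=10: queue=[F,G,H,A,E,D] q_used=1 → run F
t=11: queue=[G,H,A,E,D] q_used=0 → run G
t=12: queue=[G,H,A,E,D] q_used=1 → run G
t=13: queue=[H,A,E,D] q_used=0 → run H
t=14: queue=[H,A,E,D] q_used=1 → run H
t=15: queue=[H,A,E,D] q_used=2 → run H
t=16: queue=[A,E,D,H] q_used=0 → run A
t=17: queue=[A,E,D,H] q_used=1 → run A
t=18: queue=[A,E,D,H] q_used=2 → run A
t=19: queue=[E,D,H,A] q_used=0 → run E
t=20: queue=[E,D,H,A] q_used=1 → run E
t=21: queue=[E,D,H,A] q_used=2 → run E
t=22: queue=[D,H,A] q_used=0 → run D
t=23: queue=[D,H,A] q_used=1 → run D
t=24: queue=[D,H,A] q_used=2 → run D
t=25: queue=[H,A,D] q_used=0 → run H
t=26: queue=[H,A,D] q_used=1 → run H
t=27: queue=[A,D] q_used=0 → run A
t=28: queue=[D] q_used=0 → run D
t=29: (idle)
t=30: (idle)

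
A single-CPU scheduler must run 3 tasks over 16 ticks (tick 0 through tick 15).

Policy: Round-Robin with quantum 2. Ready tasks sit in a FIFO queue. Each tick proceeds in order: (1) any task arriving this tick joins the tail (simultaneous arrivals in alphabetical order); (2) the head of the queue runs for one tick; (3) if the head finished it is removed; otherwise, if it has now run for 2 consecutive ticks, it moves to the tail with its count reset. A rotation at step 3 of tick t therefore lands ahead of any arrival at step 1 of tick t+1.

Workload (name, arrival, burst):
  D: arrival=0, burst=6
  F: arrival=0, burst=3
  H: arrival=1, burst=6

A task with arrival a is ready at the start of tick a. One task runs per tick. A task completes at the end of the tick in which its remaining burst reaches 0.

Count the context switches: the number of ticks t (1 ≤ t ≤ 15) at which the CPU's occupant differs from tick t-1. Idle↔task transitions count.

context switches = 8

t=0: queue=[D,F] q_used=0 → run D
t=1: queue=[D,F,H] q_used=1 → run D
t=2: queue=[F,H,D] q_used=0 → run F
t=3: queue=[F,H,D] q_used=1 → run F
t=4: queue=[H,D,F] q_used=0 → run H
t=5: queue=[H,D,F] q_used=1 → run H
t=6: queue=[D,F,H] q_used=0 → run D
t=7: queue=[D,F,H] q_used=1 → run D
t=8: queue=[F,H,D] q_used=0 → run F
t=9: queue=[H,D] q_used=0 → run H
t=10: queue=[H,D] q_used=1 → run H
t=11: queue=[D,H] q_used=0 → run D
t=12: queue=[D,H] q_used=1 → run D
t=13: queue=[H] q_used=0 → run H
t=14: queue=[H] q_used=1 → run H
t=15: (idle)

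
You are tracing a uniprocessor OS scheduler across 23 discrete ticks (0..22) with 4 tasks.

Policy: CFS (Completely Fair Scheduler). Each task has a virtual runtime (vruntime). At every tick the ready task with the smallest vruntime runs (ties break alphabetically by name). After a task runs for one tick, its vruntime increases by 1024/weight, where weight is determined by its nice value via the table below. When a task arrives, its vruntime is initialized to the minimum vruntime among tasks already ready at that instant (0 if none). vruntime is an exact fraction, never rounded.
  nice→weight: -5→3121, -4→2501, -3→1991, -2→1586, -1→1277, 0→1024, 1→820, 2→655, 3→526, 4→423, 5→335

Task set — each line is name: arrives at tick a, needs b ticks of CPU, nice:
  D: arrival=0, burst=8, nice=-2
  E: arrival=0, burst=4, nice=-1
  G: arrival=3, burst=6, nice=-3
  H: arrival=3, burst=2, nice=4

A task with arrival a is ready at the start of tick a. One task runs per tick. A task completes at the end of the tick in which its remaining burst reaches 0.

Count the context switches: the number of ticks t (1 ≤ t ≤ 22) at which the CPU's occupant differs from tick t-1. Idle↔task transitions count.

context switches = 19

t=0: vr[D=0 E=0] → run D
t=1: vr[D=512/793 E=0] → run E
t=2: vr[D=512/793 E=1024/1277] → run D
t=3: vr[D=1024/793 E=1024/1277 G=1024/1277 H=1024/1277] → run E
t=4: vr[D=1024/793 E=2048/1277 G=1024/1277 H=1024/1277] → run G
t=5: vr[D=1024/793 E=2048/1277 G=3346432/2542507 H=1024/1277] → run H
t=6: vr[D=1024/793 E=2048/1277 G=3346432/2542507 H=1740800/540171] → run D
t=7: vr[D=1536/793 E=2048/1277 G=3346432/2542507 H=1740800/540171] → run G
t=8: vr[D=1536/793 E=2048/1277 G=4654080/2542507 H=1740800/540171] → run E
t=9: vr[D=1536/793 E=3072/1277 G=4654080/2542507 H=1740800/540171] → run G
t=10: vr[D=1536/793 E=3072/1277 G=5961728/2542507 H=1740800/540171] → run D
t=11: vr[D=2048/793 E=3072/1277 G=5961728/2542507 H=1740800/540171] → run G
t=12: vr[D=2048/793 E=3072/1277 G=7269376/2542507 H=1740800/540171] → run E
t=13: vr[D=2048/793 G=7269376/2542507 H=1740800/540171] → run D
t=14: vr[D=2560/793 G=7269376/2542507 H=1740800/540171] → run G
t=15: vr[D=2560/793 G=8577024/2542507 H=1740800/540171] → run H
t=16: vr[D=2560/793 G=8577024/2542507] → run D
t=17: vr[D=3072/793 G=8577024/2542507] → run G
t=18: vr[D=3072/793] → run D
t=19: vr[D=3584/793] → run D
t=20: (idle)
t=21: (idle)
t=22: (idle)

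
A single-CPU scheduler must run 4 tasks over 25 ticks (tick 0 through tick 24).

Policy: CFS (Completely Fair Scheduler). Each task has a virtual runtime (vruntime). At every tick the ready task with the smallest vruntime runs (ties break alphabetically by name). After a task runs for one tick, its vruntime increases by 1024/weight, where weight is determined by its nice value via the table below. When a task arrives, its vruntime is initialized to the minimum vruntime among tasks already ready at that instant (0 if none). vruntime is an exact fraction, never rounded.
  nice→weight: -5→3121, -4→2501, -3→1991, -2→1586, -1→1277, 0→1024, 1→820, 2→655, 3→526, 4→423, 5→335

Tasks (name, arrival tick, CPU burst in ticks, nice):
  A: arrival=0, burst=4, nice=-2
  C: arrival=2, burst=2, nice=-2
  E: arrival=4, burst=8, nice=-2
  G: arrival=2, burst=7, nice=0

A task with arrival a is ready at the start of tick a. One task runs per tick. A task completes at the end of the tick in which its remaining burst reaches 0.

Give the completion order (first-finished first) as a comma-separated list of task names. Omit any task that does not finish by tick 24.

t=0: vr[A=0] → run A
t=1: vr[A=512/793] → run A
t=2: vr[A=1024/793 C=1024/793 G=1024/793] → run A
t=3: vr[A=1536/793 C=1024/793 G=1024/793] → run C
t=4: vr[A=1536/793 C=1536/793 E=1024/793 G=1024/793] → run E
t=5: vr[A=1536/793 C=1536/793 E=1536/793 G=1024/793] → run G
t=6: vr[A=1536/793 C=1536/793 E=1536/793 G=1817/793] → run A
t=7: vr[C=1536/793 E=1536/793 G=1817/793] → run C
t=8: vr[E=1536/793 G=1817/793] → run E
t=9: vr[E=2048/793 G=1817/793] → run G
t=10: vr[E=2048/793 G=2610/793] → run E
t=11: vr[E=2560/793 G=2610/793] → run E
t=12: vr[E=3072/793 G=2610/793] → run G
t=13: vr[E=3072/793 G=3403/793] → run E
t=14: vr[E=3584/793 G=3403/793] → run G
t=15: vr[E=3584/793 G=4196/793] → run E
t=16: vr[E=4096/793 G=4196/793] → run E
t=17: vr[E=4608/793 G=4196/793] → run G
t=18: vr[E=4608/793 G=4989/793] → run E
t=19: vr[G=4989/793] → run G
t=20: vr[G=5782/793] → run G
t=21: (idle)
t=22: (idle)
t=23: (idle)
t=24: (idle)

completion order = A, C, E, G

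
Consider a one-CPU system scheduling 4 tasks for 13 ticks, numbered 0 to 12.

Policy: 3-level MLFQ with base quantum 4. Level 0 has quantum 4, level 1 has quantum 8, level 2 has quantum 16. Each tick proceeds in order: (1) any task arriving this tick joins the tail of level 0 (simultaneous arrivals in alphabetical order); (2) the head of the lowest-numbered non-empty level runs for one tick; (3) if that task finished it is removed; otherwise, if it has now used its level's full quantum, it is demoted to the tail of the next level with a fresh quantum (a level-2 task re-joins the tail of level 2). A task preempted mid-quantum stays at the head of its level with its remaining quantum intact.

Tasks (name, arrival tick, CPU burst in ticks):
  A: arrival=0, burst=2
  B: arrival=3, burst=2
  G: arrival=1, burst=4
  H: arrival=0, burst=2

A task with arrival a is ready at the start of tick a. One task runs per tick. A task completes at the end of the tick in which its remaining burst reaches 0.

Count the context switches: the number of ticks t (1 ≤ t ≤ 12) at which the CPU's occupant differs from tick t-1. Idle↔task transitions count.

context switches = 4

t=0: L0/L1/L2 = AH/-/- → run A
t=1: L0/L1/L2 = AHG/-/- → run A
t=2: L0/L1/L2 = HG/-/- → run H
t=3: L0/L1/L2 = HGB/-/- → run H
t=4: L0/L1/L2 = GB/-/- → run G
t=5: L0/L1/L2 = GB/-/- → run G
t=6: L0/L1/L2 = GB/-/- → run G
t=7: L0/L1/L2 = GB/-/- → run G
t=8: L0/L1/L2 = B/-/- → run B
t=9: L0/L1/L2 = B/-/- → run B
t=10: (idle)
t=11: (idle)
t=12: (idle)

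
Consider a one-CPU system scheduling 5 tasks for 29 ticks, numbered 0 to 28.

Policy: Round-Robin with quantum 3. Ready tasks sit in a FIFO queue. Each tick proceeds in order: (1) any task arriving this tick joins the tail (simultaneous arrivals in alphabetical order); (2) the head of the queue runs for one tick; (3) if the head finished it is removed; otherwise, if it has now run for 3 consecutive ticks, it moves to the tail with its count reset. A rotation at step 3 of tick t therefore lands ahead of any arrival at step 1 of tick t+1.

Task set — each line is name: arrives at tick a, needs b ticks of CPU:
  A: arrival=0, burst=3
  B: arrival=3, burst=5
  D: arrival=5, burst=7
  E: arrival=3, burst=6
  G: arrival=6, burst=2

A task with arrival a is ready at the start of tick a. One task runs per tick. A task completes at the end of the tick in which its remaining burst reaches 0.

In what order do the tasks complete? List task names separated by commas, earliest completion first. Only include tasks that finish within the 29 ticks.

t=0: queue=[A] q_used=0 → run A
t=1: queue=[A] q_used=1 → run A
t=2: queue=[A] q_used=2 → run A
t=3: queue=[B,E] q_used=0 → run B
t=4: queue=[B,E] q_used=1 → run B
t=5: queue=[B,E,D] q_used=2 → run B
t=6: queue=[E,D,B,G] q_used=0 → run E
t=7: queue=[E,D,B,G] q_used=1 → run E
t=8: queue=[E,D,B,G] q_used=2 → run E
t=9: queue=[D,B,G,E] q_used=0 → run D
t=10: queue=[D,B,G,E] q_used=1 → run D
t=11: queue=[D,B,G,E] q_used=2 → run D
t=12: queue=[B,G,E,D] q_used=0 → run B
t=13: queue=[B,G,E,D] q_used=1 → run B
t=14: queue=[G,E,D] q_used=0 → run G
t=15: queue=[G,E,D] q_used=1 → run G
t=16: queue=[E,D] q_used=0 → run E
t=17: queue=[E,D] q_used=1 → run E
t=18: queue=[E,D] q_used=2 → run E
t=19: queue=[D] q_used=0 → run D
t=20: queue=[D] q_used=1 → run D
t=21: queue=[D] q_used=2 → run D
t=22: queue=[D] q_used=0 → run D
t=23: (idle)
t=24: (idle)
t=25: (idle)
t=26: (idle)
t=27: (idle)
t=28: (idle)

completion order = A, B, G, E, D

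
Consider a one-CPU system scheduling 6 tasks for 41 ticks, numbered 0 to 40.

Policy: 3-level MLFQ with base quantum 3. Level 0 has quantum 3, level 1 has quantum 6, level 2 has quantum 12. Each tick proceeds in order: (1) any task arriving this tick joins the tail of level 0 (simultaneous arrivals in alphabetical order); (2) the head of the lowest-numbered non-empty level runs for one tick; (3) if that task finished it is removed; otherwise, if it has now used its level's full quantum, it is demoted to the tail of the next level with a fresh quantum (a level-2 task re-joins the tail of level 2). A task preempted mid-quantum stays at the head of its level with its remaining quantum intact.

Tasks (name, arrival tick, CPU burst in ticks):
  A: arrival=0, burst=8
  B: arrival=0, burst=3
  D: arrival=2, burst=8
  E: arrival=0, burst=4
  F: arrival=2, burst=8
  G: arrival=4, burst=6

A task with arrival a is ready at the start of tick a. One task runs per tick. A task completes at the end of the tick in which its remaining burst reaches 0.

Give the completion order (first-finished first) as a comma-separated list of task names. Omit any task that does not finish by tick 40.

t=0: L0/L1/L2 = ABE/-/- → run A
t=1: L0/L1/L2 = ABE/-/- → run A
t=2: L0/L1/L2 = ABEDF/-/- → run A
t=3: L0/L1/L2 = BEDF/A/- → run B
t=4: L0/L1/L2 = BEDFG/A/- → run B
t=5: L0/L1/L2 = BEDFG/A/- → run B
t=6: L0/L1/L2 = EDFG/A/- → run E
t=7: L0/L1/L2 = EDFG/A/- → run E
t=8: L0/L1/L2 = EDFG/A/- → run E
t=9: L0/L1/L2 = DFG/AE/- → run D
t=10: L0/L1/L2 = DFG/AE/- → run D
t=11: L0/L1/L2 = DFG/AE/- → run D
t=12: L0/L1/L2 = FG/AED/- → run F
t=13: L0/L1/L2 = FG/AED/- → run F
t=14: L0/L1/L2 = FG/AED/- → run F
t=15: L0/L1/L2 = G/AEDF/- → run G
t=16: L0/L1/L2 = G/AEDF/- → run G
t=17: L0/L1/L2 = G/AEDF/- → run G
t=18: L0/L1/L2 = -/AEDFG/- → run A
t=19: L0/L1/L2 = -/AEDFG/- → run A
t=20: L0/L1/L2 = -/AEDFG/- → run A
t=21: L0/L1/L2 = -/AEDFG/- → run A
t=22: L0/L1/L2 = -/AEDFG/- → run A
t=23: L0/L1/L2 = -/EDFG/- → run E
t=24: L0/L1/L2 = -/DFG/- → run D
t=25: L0/L1/L2 = -/DFG/- → run D
t=26: L0/L1/L2 = -/DFG/- → run D
t=27: L0/L1/L2 = -/DFG/- → run D
t=28: L0/L1/L2 = -/DFG/- → run D
t=29: L0/L1/L2 = -/FG/- → run F
t=30: L0/L1/L2 = -/FG/- → run F
t=31: L0/L1/L2 = -/FG/- → run F
t=32: L0/L1/L2 = -/FG/- → run F
t=33: L0/L1/L2 = -/FG/- → run F
t=34: L0/L1/L2 = -/G/- → run G
t=35: L0/L1/L2 = -/G/- → run G
t=36: L0/L1/L2 = -/G/- → run G
t=37: (idle)
t=38: (idle)
t=39: (idle)
t=40: (idle)

completion order = B, A, E, D, F, G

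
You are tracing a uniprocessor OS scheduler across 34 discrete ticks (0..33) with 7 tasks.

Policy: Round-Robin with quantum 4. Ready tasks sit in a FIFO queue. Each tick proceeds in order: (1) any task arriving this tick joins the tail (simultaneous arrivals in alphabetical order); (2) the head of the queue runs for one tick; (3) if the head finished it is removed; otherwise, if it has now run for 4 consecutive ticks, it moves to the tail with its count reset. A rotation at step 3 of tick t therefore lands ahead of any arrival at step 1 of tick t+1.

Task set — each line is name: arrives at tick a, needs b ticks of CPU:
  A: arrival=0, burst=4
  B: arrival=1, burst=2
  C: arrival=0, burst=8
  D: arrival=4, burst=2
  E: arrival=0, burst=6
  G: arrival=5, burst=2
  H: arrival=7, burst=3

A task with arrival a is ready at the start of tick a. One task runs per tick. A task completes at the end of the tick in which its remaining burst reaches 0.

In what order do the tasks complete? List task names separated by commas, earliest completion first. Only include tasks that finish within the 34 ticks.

t=0: queue=[A,C,E] q_used=0 → run A
t=1: queue=[A,C,E,B] q_used=1 → run A
t=2: queue=[A,C,E,B] q_used=2 → run A
t=3: queue=[A,C,E,B] q_used=3 → run A
t=4: queue=[C,E,B,D] q_used=0 → run C
t=5: queue=[C,E,B,D,G] q_used=1 → run C
t=6: queue=[C,E,B,D,G] q_used=2 → run C
t=7: queue=[C,E,B,D,G,H] q_used=3 → run C
t=8: queue=[E,B,D,G,H,C] q_used=0 → run E
t=9: queue=[E,B,D,G,H,C] q_used=1 → run E
t=10: queue=[E,B,D,G,H,C] q_used=2 → run E
t=11: queue=[E,B,D,G,H,C] q_used=3 → run E
t=12: queue=[B,D,G,H,C,E] q_used=0 → run B
t=13: queue=[B,D,G,H,C,E] q_used=1 → run B
t=14: queue=[D,G,H,C,E] q_used=0 → run D
t=15: queue=[D,G,H,C,E] q_used=1 → run D
t=16: queue=[G,H,C,E] q_used=0 → run G
t=17: queue=[G,H,C,E] q_used=1 → run G
t=18: queue=[H,C,E] q_used=0 → run H
t=19: queue=[H,C,E] q_used=1 → run H
t=20: queue=[H,C,E] q_used=2 → run H
t=21: queue=[C,E] q_used=0 → run C
t=22: queue=[C,E] q_used=1 → run C
t=23: queue=[C,E] q_used=2 → run C
t=24: queue=[C,E] q_used=3 → run C
t=25: queue=[E] q_used=0 → run E
t=26: queue=[E] q_used=1 → run E
t=27: (idle)
t=28: (idle)
t=29: (idle)
t=30: (idle)
t=31: (idle)
t=32: (idle)
t=33: (idle)

completion order = A, B, D, G, H, C, E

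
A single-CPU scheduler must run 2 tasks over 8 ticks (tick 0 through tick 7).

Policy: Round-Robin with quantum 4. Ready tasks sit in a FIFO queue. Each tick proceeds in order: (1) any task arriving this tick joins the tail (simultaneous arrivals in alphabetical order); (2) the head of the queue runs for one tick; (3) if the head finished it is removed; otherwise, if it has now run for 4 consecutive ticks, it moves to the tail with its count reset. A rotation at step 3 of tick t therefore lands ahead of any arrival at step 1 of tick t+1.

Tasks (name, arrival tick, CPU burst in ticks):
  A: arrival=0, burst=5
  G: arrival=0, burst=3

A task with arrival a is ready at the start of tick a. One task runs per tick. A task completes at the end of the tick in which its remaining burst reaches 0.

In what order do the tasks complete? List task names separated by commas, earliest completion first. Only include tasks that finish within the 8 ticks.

t=0: queue=[A,G] q_used=0 → run A
t=1: queue=[A,G] q_used=1 → run A
t=2: queue=[A,G] q_used=2 → run A
t=3: queue=[A,G] q_used=3 → run A
t=4: queue=[G,A] q_used=0 → run G
t=5: queue=[G,A] q_used=1 → run G
t=6: queue=[G,A] q_used=2 → run G
t=7: queue=[A] q_used=0 → run A

completion order = G, A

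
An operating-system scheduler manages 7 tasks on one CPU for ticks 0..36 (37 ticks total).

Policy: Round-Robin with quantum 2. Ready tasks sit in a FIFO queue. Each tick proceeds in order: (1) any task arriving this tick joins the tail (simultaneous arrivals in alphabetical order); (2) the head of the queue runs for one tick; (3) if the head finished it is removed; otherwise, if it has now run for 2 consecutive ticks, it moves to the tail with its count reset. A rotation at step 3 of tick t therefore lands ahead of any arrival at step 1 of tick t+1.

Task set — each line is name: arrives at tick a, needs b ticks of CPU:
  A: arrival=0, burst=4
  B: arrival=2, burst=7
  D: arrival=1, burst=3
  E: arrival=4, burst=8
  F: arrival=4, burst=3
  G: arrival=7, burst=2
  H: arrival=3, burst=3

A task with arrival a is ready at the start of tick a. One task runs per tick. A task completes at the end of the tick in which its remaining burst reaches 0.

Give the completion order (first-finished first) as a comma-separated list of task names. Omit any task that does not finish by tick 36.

completion order = A, D, G, H, F, B, E

t=0: queue=[A] q_used=0 → run A
t=1: queue=[A,D] q_used=1 → run A
t=2: queue=[D,A,B] q_used=0 → run D
t=3: queue=[D,A,B,H] q_used=1 → run D
t=4: queue=[A,B,H,D,E,F] q_used=0 → run A
t=5: queue=[A,B,H,D,E,F] q_used=1 → run A
t=6: queue=[B,H,D,E,F] q_used=0 → run B
t=7: queue=[B,H,D,E,F,G] q_used=1 → run B
t=8: queue=[H,D,E,F,G,B] q_used=0 → run H
t=9: queue=[H,D,E,F,G,B] q_used=1 → run H
t=10: queue=[D,E,F,G,B,H] q_used=0 → run D
t=11: queue=[E,F,G,B,H] q_used=0 → run E
t=12: queue=[E,F,G,B,H] q_used=1 → run E
t=13: queue=[F,G,B,H,E] q_used=0 → run F
t=14: queue=[F,G,B,H,E] q_used=1 → run F
t=15: queue=[G,B,H,E,F] q_used=0 → run G
t=16: queue=[G,B,H,E,F] q_used=1 → run G
t=17: queue=[B,H,E,F] q_used=0 → run B
t=18: queue=[B,H,E,F] q_used=1 → run B
t=19: queue=[H,E,F,B] q_used=0 → run H
t=20: queue=[E,F,B] q_used=0 → run E
t=21: queue=[E,F,B] q_used=1 → run E
t=22: queue=[F,B,E] q_used=0 → run F
t=23: queue=[B,E] q_used=0 → run B
t=24: queue=[B,E] q_used=1 → run B
t=25: queue=[E,B] q_used=0 → run E
t=26: queue=[E,B] q_used=1 → run E
t=27: queue=[B,E] q_used=0 → run B
t=28: queue=[E] q_used=0 → run E
t=29: queue=[E] q_used=1 → run E
t=30: (idle)
t=31: (idle)
t=32: (idle)
t=33: (idle)
t=34: (idle)
t=35: (idle)
t=36: (idle)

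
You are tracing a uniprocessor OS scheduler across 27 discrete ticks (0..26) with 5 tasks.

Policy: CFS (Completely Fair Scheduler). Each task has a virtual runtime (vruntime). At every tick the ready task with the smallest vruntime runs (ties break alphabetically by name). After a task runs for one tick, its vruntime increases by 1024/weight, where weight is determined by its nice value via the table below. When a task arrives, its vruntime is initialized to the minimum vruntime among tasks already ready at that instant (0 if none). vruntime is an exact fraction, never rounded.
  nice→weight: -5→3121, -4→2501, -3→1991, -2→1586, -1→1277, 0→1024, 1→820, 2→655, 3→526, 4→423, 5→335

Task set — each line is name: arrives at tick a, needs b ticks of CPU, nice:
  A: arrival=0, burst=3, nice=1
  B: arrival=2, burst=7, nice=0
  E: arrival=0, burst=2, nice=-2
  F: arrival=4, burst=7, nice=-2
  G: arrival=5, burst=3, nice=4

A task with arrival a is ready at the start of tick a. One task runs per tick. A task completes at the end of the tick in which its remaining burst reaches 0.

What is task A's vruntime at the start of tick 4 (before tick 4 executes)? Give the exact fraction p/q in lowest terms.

t=0: vr[A=0 E=0] → run A
t=1: vr[A=256/205 E=0] → run E
t=2: vr[A=256/205 B=512/793 E=512/793] → run B
t=3: vr[A=256/205 B=1305/793 E=512/793] → run E
t=4: vr[A=256/205 B=1305/793 F=256/205] → run A
t=5: vr[A=512/205 B=1305/793 F=256/205 G=256/205] → run F
t=6: vr[A=512/205 B=1305/793 F=307968/162565 G=256/205] → run G
t=7: vr[A=512/205 B=1305/793 F=307968/162565 G=318208/86715] → run B
t=8: vr[A=512/205 B=2098/793 F=307968/162565 G=318208/86715] → run F
t=9: vr[A=512/205 B=2098/793 F=412928/162565 G=318208/86715] → run A
t=10: vr[B=2098/793 F=412928/162565 G=318208/86715] → run F
t=11: vr[B=2098/793 F=517888/162565 G=318208/86715] → run B
t=12: vr[B=2891/793 F=517888/162565 G=318208/86715] → run F
t=13: vr[B=2891/793 F=622848/162565 G=318208/86715] → run B
t=14: vr[B=3684/793 F=622848/162565 G=318208/86715] → run G
t=15: vr[B=3684/793 F=622848/162565 G=528128/86715] → run F
t=16: vr[B=3684/793 F=727808/162565 G=528128/86715] → run F
t=17: vr[B=3684/793 F=832768/162565 G=528128/86715] → run B
t=18: vr[B=4477/793 F=832768/162565 G=528128/86715] → run F
t=19: vr[B=4477/793 G=528128/86715] → run B
t=20: vr[B=5270/793 G=528128/86715] → run G
t=21: vr[B=5270/793] → run B
t=22: (idle)
t=23: (idle)
t=24: (idle)
t=25: (idle)
t=26: (idle)

vruntime(A, start of tick 4) = 256/205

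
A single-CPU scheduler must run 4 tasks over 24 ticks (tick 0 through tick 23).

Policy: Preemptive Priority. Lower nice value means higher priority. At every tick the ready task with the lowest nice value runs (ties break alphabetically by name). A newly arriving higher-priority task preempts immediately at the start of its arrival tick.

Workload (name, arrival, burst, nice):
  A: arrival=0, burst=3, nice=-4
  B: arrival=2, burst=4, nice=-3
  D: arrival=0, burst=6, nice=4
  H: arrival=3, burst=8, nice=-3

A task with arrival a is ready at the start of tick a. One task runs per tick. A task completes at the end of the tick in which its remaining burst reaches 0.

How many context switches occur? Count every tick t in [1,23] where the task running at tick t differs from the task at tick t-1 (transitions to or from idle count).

context switches = 4

t=0: ready={A,D} → run A
t=1: ready={A,D} → run A
t=2: ready={A,B,D} → run A
t=3: ready={B,D,H} → run B
t=4: ready={B,D,H} → run B
t=5: ready={B,D,H} → run B
t=6: ready={B,D,H} → run B
t=7: ready={D,H} → run H
t=8: ready={D,H} → run H
t=9: ready={D,H} → run H
t=10: ready={D,H} → run H
t=11: ready={D,H} → run H
t=12: ready={D,H} → run H
t=13: ready={D,H} → run H
t=14: ready={D,H} → run H
t=15: ready={D} → run D
t=16: ready={D} → run D
t=17: ready={D} → run D
t=18: ready={D} → run D
t=19: ready={D} → run D
t=20: ready={D} → run D
t=21: (idle)
t=22: (idle)
t=23: (idle)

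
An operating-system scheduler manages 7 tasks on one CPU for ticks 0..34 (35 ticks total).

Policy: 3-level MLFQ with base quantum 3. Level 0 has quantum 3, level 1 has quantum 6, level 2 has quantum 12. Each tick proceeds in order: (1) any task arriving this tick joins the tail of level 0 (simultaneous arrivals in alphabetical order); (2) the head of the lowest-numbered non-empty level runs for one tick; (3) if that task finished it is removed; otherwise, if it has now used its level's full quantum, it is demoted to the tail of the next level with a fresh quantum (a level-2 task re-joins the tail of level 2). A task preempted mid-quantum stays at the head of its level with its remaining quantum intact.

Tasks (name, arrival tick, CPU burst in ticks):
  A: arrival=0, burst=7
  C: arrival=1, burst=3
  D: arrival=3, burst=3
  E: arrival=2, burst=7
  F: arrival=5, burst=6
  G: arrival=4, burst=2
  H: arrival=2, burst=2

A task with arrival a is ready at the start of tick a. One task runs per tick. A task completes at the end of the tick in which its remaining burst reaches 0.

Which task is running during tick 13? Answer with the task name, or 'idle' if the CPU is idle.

t=0: L0/L1/L2 = A/-/- → run A
t=1: L0/L1/L2 = AC/-/- → run A
t=2: L0/L1/L2 = ACEH/-/- → run A
t=3: L0/L1/L2 = CEHD/A/- → run C
t=4: L0/L1/L2 = CEHDG/A/- → run C
t=5: L0/L1/L2 = CEHDGF/A/- → run C
t=6: L0/L1/L2 = EHDGF/A/- → run E
t=7: L0/L1/L2 = EHDGF/A/- → run E
t=8: L0/L1/L2 = EHDGF/A/- → run E
t=9: L0/L1/L2 = HDGF/AE/- → run H
t=10: L0/L1/L2 = HDGF/AE/- → run H
t=11: L0/L1/L2 = DGF/AE/- → run D
t=12: L0/L1/L2 = DGF/AE/- → run D
t=13: L0/L1/L2 = DGF/AE/- → run D
t=14: L0/L1/L2 = GF/AE/- → run G
t=15: L0/L1/L2 = GF/AE/- → run G
t=16: L0/L1/L2 = F/AE/- → run F
t=17: L0/L1/L2 = F/AE/- → run F
t=18: L0/L1/L2 = F/AE/- → run F
t=19: L0/L1/L2 = -/AEF/- → run A
t=20: L0/L1/L2 = -/AEF/- → run A
t=21: L0/L1/L2 = -/AEF/- → run A
t=22: L0/L1/L2 = -/AEF/- → run A
t=23: L0/L1/L2 = -/EF/- → run E
t=24: L0/L1/L2 = -/EF/- → run E
t=25: L0/L1/L2 = -/EF/- → run E
t=26: L0/L1/L2 = -/EF/- → run E
t=27: L0/L1/L2 = -/F/- → run F
t=28: L0/L1/L2 = -/F/- → run F
t=29: L0/L1/L2 = -/F/- → run F
t=30: (idle)
t=31: (idle)
t=32: (idle)
t=33: (idle)
t=34: (idle)

running at tick 13 = D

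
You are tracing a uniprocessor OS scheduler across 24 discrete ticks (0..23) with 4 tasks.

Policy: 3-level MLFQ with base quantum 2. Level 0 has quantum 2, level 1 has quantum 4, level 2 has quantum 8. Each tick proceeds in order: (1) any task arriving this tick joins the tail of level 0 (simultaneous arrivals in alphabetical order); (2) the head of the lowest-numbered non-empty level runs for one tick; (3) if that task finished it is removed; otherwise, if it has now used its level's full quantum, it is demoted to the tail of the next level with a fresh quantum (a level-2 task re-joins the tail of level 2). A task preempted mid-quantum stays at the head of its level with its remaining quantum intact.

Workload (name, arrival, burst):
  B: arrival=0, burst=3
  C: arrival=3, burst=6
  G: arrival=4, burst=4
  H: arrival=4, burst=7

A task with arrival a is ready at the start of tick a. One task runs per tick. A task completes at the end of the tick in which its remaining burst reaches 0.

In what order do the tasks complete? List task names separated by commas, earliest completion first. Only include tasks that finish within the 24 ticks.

t=0: L0/L1/L2 = B/-/- → run B
t=1: L0/L1/L2 = B/-/- → run B
t=2: L0/L1/L2 = -/B/- → run B
t=3: L0/L1/L2 = C/-/- → run C
t=4: L0/L1/L2 = CGH/-/- → run C
t=5: L0/L1/L2 = GH/C/- → run G
t=6: L0/L1/L2 = GH/C/- → run G
t=7: L0/L1/L2 = H/CG/- → run H
t=8: L0/L1/L2 = H/CG/- → run H
t=9: L0/L1/L2 = -/CGH/- → run C
t=10: L0/L1/L2 = -/CGH/- → run C
t=11: L0/L1/L2 = -/CGH/- → run C
t=12: L0/L1/L2 = -/CGH/- → run C
t=13: L0/L1/L2 = -/GH/- → run G
t=14: L0/L1/L2 = -/GH/- → run G
t=15: L0/L1/L2 = -/H/- → run H
t=16: L0/L1/L2 = -/H/- → run H
t=17: L0/L1/L2 = -/H/- → run H
t=18: L0/L1/L2 = -/H/- → run H
t=19: L0/L1/L2 = -/-/H → run H
t=20: (idle)
t=21: (idle)
t=22: (idle)
t=23: (idle)

completion order = B, C, G, H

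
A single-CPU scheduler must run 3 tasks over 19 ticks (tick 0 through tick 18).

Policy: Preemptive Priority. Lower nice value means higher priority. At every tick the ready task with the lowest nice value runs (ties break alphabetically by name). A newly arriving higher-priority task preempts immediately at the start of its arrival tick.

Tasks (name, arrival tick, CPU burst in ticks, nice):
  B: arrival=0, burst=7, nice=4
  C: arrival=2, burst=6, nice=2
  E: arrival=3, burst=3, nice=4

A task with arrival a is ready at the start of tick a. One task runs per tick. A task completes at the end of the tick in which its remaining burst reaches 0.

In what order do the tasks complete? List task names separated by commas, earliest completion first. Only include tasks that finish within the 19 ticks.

t=0: ready={B} → run B
t=1: ready={B} → run B
t=2: ready={B,C} → run C
t=3: ready={B,C,E} → run C
t=4: ready={B,C,E} → run C
t=5: ready={B,C,E} → run C
t=6: ready={B,C,E} → run C
t=7: ready={B,C,E} → run C
t=8: ready={B,E} → run B
t=9: ready={B,E} → run B
t=10: ready={B,E} → run B
t=11: ready={B,E} → run B
t=12: ready={B,E} → run B
t=13: ready={E} → run E
t=14: ready={E} → run E
t=15: ready={E} → run E
t=16: (idle)
t=17: (idle)
t=18: (idle)

completion order = C, B, E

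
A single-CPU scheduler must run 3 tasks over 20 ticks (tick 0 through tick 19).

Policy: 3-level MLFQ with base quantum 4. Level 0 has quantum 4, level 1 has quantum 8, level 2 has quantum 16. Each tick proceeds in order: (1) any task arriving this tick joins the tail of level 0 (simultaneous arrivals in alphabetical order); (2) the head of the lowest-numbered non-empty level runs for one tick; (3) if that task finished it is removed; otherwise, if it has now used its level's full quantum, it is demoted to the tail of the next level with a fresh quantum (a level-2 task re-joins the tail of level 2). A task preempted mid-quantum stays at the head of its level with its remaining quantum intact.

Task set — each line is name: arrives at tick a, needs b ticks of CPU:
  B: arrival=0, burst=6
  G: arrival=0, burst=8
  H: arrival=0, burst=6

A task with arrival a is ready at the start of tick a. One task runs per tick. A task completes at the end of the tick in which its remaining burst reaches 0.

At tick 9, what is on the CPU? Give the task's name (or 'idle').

t=0: L0/L1/L2 = BGH/-/- → run B
t=1: L0/L1/L2 = BGH/-/- → run B
t=2: L0/L1/L2 = BGH/-/- → run B
t=3: L0/L1/L2 = BGH/-/- → run B
t=4: L0/L1/L2 = GH/B/- → run G
t=5: L0/L1/L2 = GH/B/- → run G
t=6: L0/L1/L2 = GH/B/- → run G
t=7: L0/L1/L2 = GH/B/- → run G
t=8: L0/L1/L2 = H/BG/- → run H
t=9: L0/L1/L2 = H/BG/- → run H
t=10: L0/L1/L2 = H/BG/- → run H
t=11: L0/L1/L2 = H/BG/- → run H
t=12: L0/L1/L2 = -/BGH/- → run B
t=13: L0/L1/L2 = -/BGH/- → run B
t=14: L0/L1/L2 = -/GH/- → run G
t=15: L0/L1/L2 = -/GH/- → run G
t=16: L0/L1/L2 = -/GH/- → run G
t=17: L0/L1/L2 = -/GH/- → run G
t=18: L0/L1/L2 = -/H/- → run H
t=19: L0/L1/L2 = -/H/- → run H

running at tick 9 = H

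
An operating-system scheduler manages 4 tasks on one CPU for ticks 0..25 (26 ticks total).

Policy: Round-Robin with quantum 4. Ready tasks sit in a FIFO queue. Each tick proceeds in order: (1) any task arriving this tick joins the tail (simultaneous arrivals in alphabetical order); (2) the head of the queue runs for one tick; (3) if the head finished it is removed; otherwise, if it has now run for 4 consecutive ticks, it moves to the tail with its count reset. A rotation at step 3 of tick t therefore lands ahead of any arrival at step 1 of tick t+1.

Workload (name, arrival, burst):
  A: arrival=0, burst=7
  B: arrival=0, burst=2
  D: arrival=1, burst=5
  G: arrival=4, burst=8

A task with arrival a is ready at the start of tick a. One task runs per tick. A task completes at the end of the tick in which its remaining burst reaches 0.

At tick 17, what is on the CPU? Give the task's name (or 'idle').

t=0: queue=[A,B] q_used=0 → run A
t=1: queue=[A,B,D] q_used=1 → run A
t=2: queue=[A,B,D] q_used=2 → run A
t=3: queue=[A,B,D] q_used=3 → run A
t=4: queue=[B,D,A,G] q_used=0 → run B
t=5: queue=[B,D,A,G] q_used=1 → run B
t=6: queue=[D,A,G] q_used=0 → run D
t=7: queue=[D,A,G] q_used=1 → run D
t=8: queue=[D,A,G] q_used=2 → run D
t=9: queue=[D,A,G] q_used=3 → run D
t=10: queue=[A,G,D] q_used=0 → run A
t=11: queue=[A,G,D] q_used=1 → run A
t=12: queue=[A,G,D] q_used=2 → run A
t=13: queue=[G,D] q_used=0 → run G
t=14: queue=[G,D] q_used=1 → run G
t=15: queue=[G,D] q_used=2 → run G
t=16: queue=[G,D] q_used=3 → run G
t=17: queue=[D,G] q_used=0 → run D
t=18: queue=[G] q_used=0 → run G
t=19: queue=[G] q_used=1 → run G
t=20: queue=[G] q_used=2 → run G
t=21: queue=[G] q_used=3 → run G
t=22: (idle)
t=23: (idle)
t=24: (idle)
t=25: (idle)

running at tick 17 = D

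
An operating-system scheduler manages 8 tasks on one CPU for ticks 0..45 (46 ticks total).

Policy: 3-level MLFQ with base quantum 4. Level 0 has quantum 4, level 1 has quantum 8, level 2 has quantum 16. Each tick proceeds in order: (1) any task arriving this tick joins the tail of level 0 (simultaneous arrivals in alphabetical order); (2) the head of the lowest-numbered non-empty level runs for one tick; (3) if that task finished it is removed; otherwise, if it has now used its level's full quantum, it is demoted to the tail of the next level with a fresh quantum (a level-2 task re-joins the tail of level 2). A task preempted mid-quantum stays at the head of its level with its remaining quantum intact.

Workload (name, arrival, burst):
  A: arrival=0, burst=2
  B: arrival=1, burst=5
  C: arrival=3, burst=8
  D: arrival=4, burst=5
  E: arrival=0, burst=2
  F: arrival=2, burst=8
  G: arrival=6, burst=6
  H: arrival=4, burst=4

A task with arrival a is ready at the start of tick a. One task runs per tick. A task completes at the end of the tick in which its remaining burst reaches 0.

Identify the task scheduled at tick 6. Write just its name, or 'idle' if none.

t=0: L0/L1/L2 = AE/-/- → run A
t=1: L0/L1/L2 = AEB/-/- → run A
t=2: L0/L1/L2 = EBF/-/- → run E
t=3: L0/L1/L2 = EBFC/-/- → run E
t=4: L0/L1/L2 = BFCDH/-/- → run B
t=5: L0/L1/L2 = BFCDH/-/- → run B
t=6: L0/L1/L2 = BFCDHG/-/- → run B
t=7: L0/L1/L2 = BFCDHG/-/- → run B
t=8: L0/L1/L2 = FCDHG/B/- → run F
t=9: L0/L1/L2 = FCDHG/B/- → run F
t=10: L0/L1/L2 = FCDHG/B/- → run F
t=11: L0/L1/L2 = FCDHG/B/- → run F
t=12: L0/L1/L2 = CDHG/BF/- → run C
t=13: L0/L1/L2 = CDHG/BF/- → run C
t=14: L0/L1/L2 = CDHG/BF/- → run C
t=15: L0/L1/L2 = CDHG/BF/- → run C
t=16: L0/L1/L2 = DHG/BFC/- → run D
t=17: L0/L1/L2 = DHG/BFC/- → run D
t=18: L0/L1/L2 = DHG/BFC/- → run D
t=19: L0/L1/L2 = DHG/BFC/- → run D
t=20: L0/L1/L2 = HG/BFCD/- → run H
t=21: L0/L1/L2 = HG/BFCD/- → run H
t=22: L0/L1/L2 = HG/BFCD/- → run H
t=23: L0/L1/L2 = HG/BFCD/- → run H
t=24: L0/L1/L2 = G/BFCD/- → run G
t=25: L0/L1/L2 = G/BFCD/- → run G
t=26: L0/L1/L2 = G/BFCD/- → run G
t=27: L0/L1/L2 = G/BFCD/- → run G
t=28: L0/L1/L2 = -/BFCDG/- → run B
t=29: L0/L1/L2 = -/FCDG/- → run F
t=30: L0/L1/L2 = -/FCDG/- → run F
t=31: L0/L1/L2 = -/FCDG/- → run F
t=32: L0/L1/L2 = -/FCDG/- → run F
t=33: L0/L1/L2 = -/CDG/- → run C
t=34: L0/L1/L2 = -/CDG/- → run C
t=35: L0/L1/L2 = -/CDG/- → run C
t=36: L0/L1/L2 = -/CDG/- → run C
t=37: L0/L1/L2 = -/DG/- → run D
t=38: L0/L1/L2 = -/G/- → run G
t=39: L0/L1/L2 = -/G/- → run G
t=40: (idle)
t=41: (idle)
t=42: (idle)
t=43: (idle)
t=44: (idle)
t=45: (idle)

running at tick 6 = B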